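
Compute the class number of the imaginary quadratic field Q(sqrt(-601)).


K = Q(sqrt(-601)). d mod 4 = 3, so D = disc(K) = 4d = -2404
h(K) equals the number of primitive reduced positive-definite forms (a, b, c) = a*x^2 + b*x*y + c*y^2 with b^2 - 4ac = D,
where reduced means |b| <= a <= c, with b >= 0 whenever |b| = a or a = c, and primitive means gcd(a, b, c) = 1.
Reduced forces 3a^2 <= |D| = 2404, so 1 <= a <= 28; b must have the parity of D, and c = (b^2 - D)/(4a) must be an integer >= a.
Enumerate a = 1..28, b in [-a, a]:
  a=1: (1, 0, 601)  [1]
  a=2: (2, 2, 301)  [1]
  a=3..4: none
  a=5: (5, -4, 121), (5, 4, 121)  [2]
  a=6: none
  a=7: (7, -2, 86), (7, 2, 86)  [2]
  a=8..9: none
  a=10: (10, -6, 61), (10, 6, 61)  [2]
  a=11: (11, -4, 55), (11, 4, 55)  [2]
  a=12: none
  a=13: (13, -12, 49), (13, 12, 49)  [2]
  a=14: (14, -2, 43), (14, 2, 43)  [2]
  a=15..18: none
  a=19: (19, -16, 35), (19, 16, 35)  [2]
  a=20..21: none
  a=22: (22, -18, 31), (22, 18, 31)  [2]
  a=23..24: none
  a=25: (25, -14, 26), (25, 14, 26)  [2]
  a=26..28: none
Total reduced forms: 1 + 1 + 2 + 2 + 2 + 2 + 2 + 2 + 2 + 2 + 2 = 20
h = 20

20


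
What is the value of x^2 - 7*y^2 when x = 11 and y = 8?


x^2 - d*y^2
= 11^2 - 7*8^2
= 121 - 448
= -327

-327


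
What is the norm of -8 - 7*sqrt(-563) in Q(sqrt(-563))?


N(a + b*sqrt(d)) = a^2 - d*b^2
= (-8)^2 - (-563)*(-7)^2
= 64 + 27587
= 27651

27651


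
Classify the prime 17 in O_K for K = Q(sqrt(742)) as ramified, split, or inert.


K = Q(sqrt(742)). Since d mod 4 = 2, disc(K) = 2968.
Check p | disc: 2968 mod 17 = 10.
p does not divide disc. Compute Legendre symbol (d/p):
11^((17-1)/2) mod 17 = -1
(d/p) = -1, so p is inert: (p) stays prime with e=1, f=2, g=1.
Therefore p is inert.

inert


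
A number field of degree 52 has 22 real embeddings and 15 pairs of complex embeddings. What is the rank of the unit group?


By Dirichlet's unit theorem:
rank = r1 + r2 - 1
= 22 + 15 - 1
= 36

36


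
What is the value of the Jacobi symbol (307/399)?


Compute (307/399) via quadratic reciprocity:
  reciprocity: (307/399) -> -(399/307)
  reduce: (92/307)
  pull out 2: (2/307) = -1  (since 307 mod 8 = 3)
  pull out 2: (2/307) = -1  (since 307 mod 8 = 3)
  reciprocity: (23/307) -> -(307/23)
  reduce: (8/23)
  pull out 2: (2/23) = +1  (since 23 mod 8 = 7)
  pull out 2: (2/23) = +1  (since 23 mod 8 = 7)
  pull out 2: (2/23) = +1  (since 23 mod 8 = 7)
  (1/23) = 1
Product of signs = 1

1


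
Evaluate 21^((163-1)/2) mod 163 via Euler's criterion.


p = 163 is prime and the exponent is (p-1)/2 = 81, so by Euler's criterion 21^81 = (21/163) = +1 or -1 mod 163.
Compute by square-and-multiply:
  81 = 64 + 16 + 1 (binary 1010001)
  Repeated squaring mod 163: 21^1 = 21, 21^2 = 115, 21^4 = 22, 21^8 = 158, 21^16 = 25, 21^32 = 136, 21^64 = 77
  21^81 = 21^64 * 21^16 * 21^1 = 77 * 25 * 21 mod 163
    77 * 25 = 1925 = 132 mod 163
    132 * 21 = 2772 = 1 mod 163
  21^81 = 1 mod 163
Result 1: 21 is a quadratic residue mod 163.
21^81 mod 163 = 1

1


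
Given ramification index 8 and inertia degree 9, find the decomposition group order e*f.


|D_P| = e * f
= 8 * 9
= 72

72


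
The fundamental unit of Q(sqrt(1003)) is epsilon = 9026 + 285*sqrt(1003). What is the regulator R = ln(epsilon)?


epsilon = 9026 + 285*sqrt(1003)
= 18051.9999
R = ln(18051.9999)
= 9.8010

9.8010


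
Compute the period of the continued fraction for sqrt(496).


Run the CF algorithm for sqrt(496).
a_0 = floor(sqrt(496)) = 22; set m_0=0, q_0=1.
Recurrence: m' = q*a - m,  q' = (d - m'^2)/q,  a' = floor((a_0 + m')/q').
  step 1: m=22, q=12, a=3
  step 2: m=14, q=25, a=1
  step 3: m=11, q=15, a=2
  step 4: m=19, q=9, a=4
  step 5: m=17, q=23, a=1
  step 6: m=6, q=20, a=1
  step 7: m=14, q=15, a=2
  step 8: m=16, q=16, a=2
  step 9: m=16, q=15, a=2
  step 10: m=14, q=20, a=1
  step 11: m=6, q=23, a=1
  step 12: m=17, q=9, a=4
  step 13: m=19, q=15, a=2
  step 14: m=11, q=25, a=1
  step 15: m=14, q=12, a=3
  step 16: m=22, q=1, a=44
a_16 = 2*a_0 = 44, so the period closes here.
sqrt(496) = [22; 3, 1, 2, 4, 1, 1, 2, 2, 2, 1, 1, 4, 2, 1, 3, 44]
Period length = 16

16


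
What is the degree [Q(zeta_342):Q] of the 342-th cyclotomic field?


The degree equals Euler's totient phi(342).
342 = 2 * 3^2 * 19
phi(342) = 108

108


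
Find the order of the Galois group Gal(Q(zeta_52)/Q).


|Gal(Q(zeta_52)/Q)| = phi(52)
= 24

24


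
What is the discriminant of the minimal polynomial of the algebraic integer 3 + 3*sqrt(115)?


The element 3 + 3*sqrt(115) has minimal polynomial:
x^2 - 6*x - 1026
Discriminant = (-6)^2 - 4*(-1026)
= 36 + 4104
= 4140

4140


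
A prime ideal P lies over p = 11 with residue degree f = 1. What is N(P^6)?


N(P^a) = p^(a*f)
= 11^(6*1)
= 11^6
= 1771561

1771561


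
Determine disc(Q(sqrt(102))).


For K = Q(sqrt(d)) with d squarefree: disc(K) = d if d = 1 mod 4, and disc(K) = 4d if d = 2 or 3 mod 4.
Here d = 102, and d mod 4 = 2.
d = 2 mod 4, not 1 (O_K = Z[sqrt(d)]), so disc(K) = 4d = 4 * (102) = 408

408


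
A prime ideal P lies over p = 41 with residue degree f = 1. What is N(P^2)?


N(P^a) = p^(a*f)
= 41^(2*1)
= 41^2
= 1681

1681


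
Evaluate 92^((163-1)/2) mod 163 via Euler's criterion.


p = 163 is prime and the exponent is (p-1)/2 = 81, so by Euler's criterion 92^81 = (92/163) = +1 or -1 mod 163.
Compute by square-and-multiply:
  81 = 64 + 16 + 1 (binary 1010001)
  Repeated squaring mod 163: 92^1 = 92, 92^2 = 151, 92^4 = 144, 92^8 = 35, 92^16 = 84, 92^32 = 47, 92^64 = 90
  92^81 = 92^64 * 92^16 * 92^1 = 90 * 84 * 92 mod 163
    90 * 84 = 7560 = 62 mod 163
    62 * 92 = 5704 = 162 mod 163
  92^81 = 162 mod 163
Result 162 = p - 1 = -1 mod 163: 92 is a quadratic non-residue mod 163. As a residue in [0, p-1] the value is 162.
92^81 mod 163 = 162

162


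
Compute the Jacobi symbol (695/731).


Compute (695/731) via quadratic reciprocity:
  reciprocity: (695/731) -> -(731/695)
  reduce: (36/695)
  pull out 2: (2/695) = +1  (since 695 mod 8 = 7)
  pull out 2: (2/695) = +1  (since 695 mod 8 = 7)
  reciprocity: (9/695) -> +(695/9)
  reduce: (2/9)
  pull out 2: (2/9) = +1  (since 9 mod 8 = 1)
  (1/9) = 1
Product of signs = -1

-1


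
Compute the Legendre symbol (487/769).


p = 769 is prime, so compute (487/769) with the reciprocity algorithm (Jacobi-symbol steps: pull out 2s via (2/n), flip via reciprocity, reduce):
  reciprocity: (487/769) -> +(769/487)
  reduce: (282/487)
  pull out 2: (2/487) = +1  (since 487 mod 8 = 7)
  reciprocity: (141/487) -> +(487/141)
  reduce: (64/141)
  pull out 2: (2/141) = -1  (since 141 mod 8 = 5)
  pull out 2: (2/141) = -1  (since 141 mod 8 = 5)
  pull out 2: (2/141) = -1  (since 141 mod 8 = 5)
  pull out 2: (2/141) = -1  (since 141 mod 8 = 5)
  pull out 2: (2/141) = -1  (since 141 mod 8 = 5)
  pull out 2: (2/141) = -1  (since 141 mod 8 = 5)
  (1/141) = 1
Product of signs = 1
(487/769) = 1

1


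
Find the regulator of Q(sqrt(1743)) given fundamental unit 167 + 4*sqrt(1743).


epsilon = 167 + 4*sqrt(1743)
= 333.9970
R = ln(333.9970)
= 5.8111

5.8111


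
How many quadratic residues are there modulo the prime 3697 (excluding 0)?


For prime p, the number of non-zero quadratic residues is (p-1)/2.
= (3697-1)/2
= 1848

1848


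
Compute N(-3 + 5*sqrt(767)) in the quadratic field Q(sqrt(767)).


N(a + b*sqrt(d)) = a^2 - d*b^2
= (-3)^2 - (767)*(5)^2
= 9 - 19175
= -19166

-19166


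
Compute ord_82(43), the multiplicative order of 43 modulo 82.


We want ord_82(43), the smallest k >= 1 with 43^k = 1 mod 82.
n = 82 = 2 * 41, phi(82) = 40; the order divides phi(n).
Divisors of 40: 1, 2, 4, 5, 8, 10, 20, 40
Repeated squaring mod 82: 43^1 = 43, 43^2 = 45, 43^4 = 57, 43^8 = 51, 43^16 = 59, 43^32 = 37
Test divisors in increasing order:
  k=1: 43^1 = 43 mod 82
  k=2: 43^2 = 45 mod 82
  k=4: 43^4 = 57 mod 82
  k=5: 43^5 = 57 * 43 = 73 mod 82
  k=8: 43^8 = 51 mod 82
  k=10: 43^10 = 51 * 45 = 81 mod 82
  k=20: 43^20 = 59 * 57 = 1 mod 82  <- first divisor giving 1
Order = 20

20


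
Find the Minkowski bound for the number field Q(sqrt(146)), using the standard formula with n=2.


d = 146, d mod 4 = 2, so disc(K) = 4d = 584; |disc(K)| = 584
Real quadratic field, so n = 2, s = r2 = 0, r1 = 2
M = (n!/n^n) * (4/pi)^s * sqrt(|disc(K)|) = (2!/2^2) * (4/pi)^0 * sqrt(584)
= 0.5 * 1.000000 * 24.166092
= 12.0830

12.0830


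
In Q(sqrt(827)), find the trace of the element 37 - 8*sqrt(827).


Tr(a + b*sqrt(d)) = (a + b*sqrt(d)) + (a - b*sqrt(d)) = 2a
= 2 * (37)
= 74

74


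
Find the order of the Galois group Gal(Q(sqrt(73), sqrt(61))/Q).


The 2 square roots of distinct primes are multiplicatively independent over Q,
so [K:Q] = 2^2 and Gal(K/Q) is isomorphic to (Z/2Z)^2.
|Gal| = 2^2 = 4

4


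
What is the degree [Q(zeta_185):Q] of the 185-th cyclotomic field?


The degree equals Euler's totient phi(185).
185 = 5 * 37
phi(185) = 144

144


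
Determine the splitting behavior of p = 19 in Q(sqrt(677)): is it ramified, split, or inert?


K = Q(sqrt(677)). Since d mod 4 = 1, disc(K) = 677.
Check p | disc: 677 mod 19 = 12.
p does not divide disc. Compute Legendre symbol (d/p):
12^((19-1)/2) mod 19 = -1
(d/p) = -1, so p is inert: (p) stays prime with e=1, f=2, g=1.
Therefore p is inert.

inert


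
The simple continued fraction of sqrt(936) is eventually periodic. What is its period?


Run the CF algorithm for sqrt(936).
a_0 = floor(sqrt(936)) = 30; set m_0=0, q_0=1.
Recurrence: m' = q*a - m,  q' = (d - m'^2)/q,  a' = floor((a_0 + m')/q').
  step 1: m=30, q=36, a=1
  step 2: m=6, q=25, a=1
  step 3: m=19, q=23, a=2
  step 4: m=27, q=9, a=6
  step 5: m=27, q=23, a=2
  step 6: m=19, q=25, a=1
  step 7: m=6, q=36, a=1
  step 8: m=30, q=1, a=60
a_8 = 2*a_0 = 60, so the period closes here.
sqrt(936) = [30; 1, 1, 2, 6, 2, 1, 1, 60]
Period length = 8

8


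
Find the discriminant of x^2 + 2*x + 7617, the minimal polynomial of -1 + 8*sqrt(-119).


The element -1 + 8*sqrt(-119) has minimal polynomial:
x^2 + 2*x + 7617
Discriminant = (2)^2 - 4*(7617)
= 4 - 30468
= -30464

-30464


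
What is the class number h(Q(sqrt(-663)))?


K = Q(sqrt(-663)). d mod 4 = 1, so D = disc(K) = d = -663
h(K) equals the number of primitive reduced positive-definite forms (a, b, c) = a*x^2 + b*x*y + c*y^2 with b^2 - 4ac = D,
where reduced means |b| <= a <= c, with b >= 0 whenever |b| = a or a = c, and primitive means gcd(a, b, c) = 1.
Reduced forces 3a^2 <= |D| = 663, so 1 <= a <= 14; b must have the parity of D, and c = (b^2 - D)/(4a) must be an integer >= a.
Enumerate a = 1..14, b in [-a, a]:
  a=1: (1, 1, 166)  [1]
  a=2: (2, -1, 83), (2, 1, 83)  [2]
  a=3: (3, 3, 56)  [1]
  a=4: (4, -3, 42), (4, 3, 42)  [2]
  a=5: none
  a=6: (6, -3, 28), (6, 3, 28)  [2]
  a=7: (7, -3, 24), (7, 3, 24)  [2]
  a=8: (8, -3, 21), (8, 3, 21)  [2]
  a=9..11: none
  a=12: (12, -3, 14), (12, 3, 14)  [2]
  a=13: (13, 13, 16)  [1]
  a=14: (14, 11, 14)  [1]
Total reduced forms: 1 + 2 + 1 + 2 + 2 + 2 + 2 + 2 + 1 + 1 = 16
h = 16

16


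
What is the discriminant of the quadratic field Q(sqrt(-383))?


For K = Q(sqrt(d)) with d squarefree: disc(K) = d if d = 1 mod 4, and disc(K) = 4d if d = 2 or 3 mod 4.
Here d = -383, and d mod 4 = 1.
d = 1 mod 4 (O_K = Z[(1+sqrt(d))/2]), so disc(K) = d = -383

-383


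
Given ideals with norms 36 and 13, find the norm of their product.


N(IJ) = N(I) * N(J)
= 36 * 13
= 468

468


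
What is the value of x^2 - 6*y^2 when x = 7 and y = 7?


x^2 - d*y^2
= 7^2 - 6*7^2
= 49 - 294
= -245

-245


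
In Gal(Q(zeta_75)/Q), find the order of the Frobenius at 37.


The Frobenius at p in Gal(Q(zeta_n)/Q) = (Z/nZ)* is the class of p, so its order is ord_75(37), the smallest k >= 1 with 37^k = 1 mod 75.
n = 75 = 3 * 5^2, phi(75) = 40; the order divides phi(n).
Divisors of 40: 1, 2, 4, 5, 8, 10, 20, 40
Repeated squaring mod 75: 37^1 = 37, 37^2 = 19, 37^4 = 61, 37^8 = 46, 37^16 = 16, 37^32 = 31
Test divisors in increasing order:
  k=1: 37^1 = 37 mod 75
  k=2: 37^2 = 19 mod 75
  k=4: 37^4 = 61 mod 75
  k=5: 37^5 = 61 * 37 = 7 mod 75
  k=8: 37^8 = 46 mod 75
  k=10: 37^10 = 46 * 19 = 49 mod 75
  k=20: 37^20 = 16 * 61 = 1 mod 75  <- first divisor giving 1
Order = 20

20


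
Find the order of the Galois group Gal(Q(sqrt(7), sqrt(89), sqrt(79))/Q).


The 3 square roots of distinct primes are multiplicatively independent over Q,
so [K:Q] = 2^3 and Gal(K/Q) is isomorphic to (Z/2Z)^3.
|Gal| = 2^3 = 8

8


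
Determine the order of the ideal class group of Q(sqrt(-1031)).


K = Q(sqrt(-1031)). d mod 4 = 1, so D = disc(K) = d = -1031
h(K) equals the number of primitive reduced positive-definite forms (a, b, c) = a*x^2 + b*x*y + c*y^2 with b^2 - 4ac = D,
where reduced means |b| <= a <= c, with b >= 0 whenever |b| = a or a = c, and primitive means gcd(a, b, c) = 1.
Reduced forces 3a^2 <= |D| = 1031, so 1 <= a <= 18; b must have the parity of D, and c = (b^2 - D)/(4a) must be an integer >= a.
Enumerate a = 1..18, b in [-a, a]:
  a=1: (1, 1, 258)  [1]
  a=2: (2, -1, 129), (2, 1, 129)  [2]
  a=3: (3, -1, 86), (3, 1, 86)  [2]
  a=4: (4, -3, 65), (4, 3, 65)  [2]
  a=5: (5, -3, 52), (5, 3, 52)  [2]
  a=6: (6, -5, 44), (6, -1, 43), (6, 1, 43), (6, 5, 44)  [4]
  a=7: none
  a=8: (8, -5, 33), (8, 5, 33)  [2]
  a=9: (9, -7, 30), (9, 7, 30)  [2]
  a=10: (10, -7, 27), (10, -3, 26), (10, 3, 26), (10, 7, 27)  [4]
  a=11: (11, -5, 24), (11, 5, 24)  [2]
  a=12: (12, -11, 24), (12, -5, 22), (12, 5, 22), (12, 11, 24)  [4]
  a=13: (13, -3, 20), (13, 3, 20)  [2]
  a=14: none
  a=15: (15, -13, 20), (15, -7, 18), (15, 7, 18), (15, 13, 20)  [4]
  a=16: (16, -11, 18), (16, 11, 18)  [2]
  a=17..18: none
Total reduced forms: 1 + 2 + 2 + 2 + 2 + 4 + 2 + 2 + 4 + 2 + 4 + 2 + 4 + 2 = 35
h = 35

35


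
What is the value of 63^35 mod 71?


p = 71 is prime and the exponent is (p-1)/2 = 35, so by Euler's criterion 63^35 = (63/71) = +1 or -1 mod 71.
Compute by square-and-multiply:
  35 = 32 + 2 + 1 (binary 100011)
  Repeated squaring mod 71: 63^1 = 63, 63^2 = 64, 63^4 = 49, 63^8 = 58, 63^16 = 27, 63^32 = 19
  63^35 = 63^32 * 63^2 * 63^1 = 19 * 64 * 63 mod 71
    19 * 64 = 1216 = 9 mod 71
    9 * 63 = 567 = 70 mod 71
  63^35 = 70 mod 71
Result 70 = p - 1 = -1 mod 71: 63 is a quadratic non-residue mod 71. As a residue in [0, p-1] the value is 70.
63^35 mod 71 = 70

70


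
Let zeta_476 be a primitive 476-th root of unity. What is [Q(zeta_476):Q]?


The degree equals Euler's totient phi(476).
476 = 2^2 * 7 * 17
phi(476) = 192

192


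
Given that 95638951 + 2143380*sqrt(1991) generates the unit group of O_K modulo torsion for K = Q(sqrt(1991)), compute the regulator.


epsilon = 95638951 + 2143380*sqrt(1991)
= 1.9128e+08
R = ln(1.9128e+08)
= 19.0692

19.0692


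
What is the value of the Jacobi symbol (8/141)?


Compute (8/141) via quadratic reciprocity:
  pull out 2: (2/141) = -1  (since 141 mod 8 = 5)
  pull out 2: (2/141) = -1  (since 141 mod 8 = 5)
  pull out 2: (2/141) = -1  (since 141 mod 8 = 5)
  (1/141) = 1
Product of signs = -1

-1


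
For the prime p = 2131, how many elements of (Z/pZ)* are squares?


For prime p, the number of non-zero quadratic residues is (p-1)/2.
= (2131-1)/2
= 1065

1065


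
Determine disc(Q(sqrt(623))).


For K = Q(sqrt(d)) with d squarefree: disc(K) = d if d = 1 mod 4, and disc(K) = 4d if d = 2 or 3 mod 4.
Here d = 623, and d mod 4 = 3.
d = 3 mod 4, not 1 (O_K = Z[sqrt(d)]), so disc(K) = 4d = 4 * (623) = 2492

2492


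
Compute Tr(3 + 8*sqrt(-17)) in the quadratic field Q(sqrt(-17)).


Tr(a + b*sqrt(d)) = (a + b*sqrt(d)) + (a - b*sqrt(d)) = 2a
= 2 * (3)
= 6

6


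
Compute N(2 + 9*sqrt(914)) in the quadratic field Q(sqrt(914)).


N(a + b*sqrt(d)) = a^2 - d*b^2
= (2)^2 - (914)*(9)^2
= 4 - 74034
= -74030

-74030


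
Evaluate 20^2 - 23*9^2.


x^2 - d*y^2
= 20^2 - 23*9^2
= 400 - 1863
= -1463

-1463


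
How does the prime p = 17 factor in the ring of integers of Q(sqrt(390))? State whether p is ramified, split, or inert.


K = Q(sqrt(390)). Since d mod 4 = 2, disc(K) = 1560.
Check p | disc: 1560 mod 17 = 13.
p does not divide disc. Compute Legendre symbol (d/p):
16^((17-1)/2) mod 17 = 1
(d/p) = 1, so p splits: (p) = P*P' with e=1, f=1, g=2.
Therefore p is split.

split


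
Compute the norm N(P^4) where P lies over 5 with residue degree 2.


N(P^a) = p^(a*f)
= 5^(4*2)
= 5^8
= 390625

390625


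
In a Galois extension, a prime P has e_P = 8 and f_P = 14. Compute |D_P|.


|D_P| = e * f
= 8 * 14
= 112

112


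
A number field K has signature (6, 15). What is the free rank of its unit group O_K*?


By Dirichlet's unit theorem:
rank = r1 + r2 - 1
= 6 + 15 - 1
= 20

20


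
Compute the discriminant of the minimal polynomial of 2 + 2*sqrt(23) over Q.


The element 2 + 2*sqrt(23) has minimal polynomial:
x^2 - 4*x - 88
Discriminant = (-4)^2 - 4*(-88)
= 16 + 352
= 368

368


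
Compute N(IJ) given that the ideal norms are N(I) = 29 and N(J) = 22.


N(IJ) = N(I) * N(J)
= 29 * 22
= 638

638


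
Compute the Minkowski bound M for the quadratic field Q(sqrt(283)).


d = 283, d mod 4 = 3, so disc(K) = 4d = 1132; |disc(K)| = 1132
Real quadratic field, so n = 2, s = r2 = 0, r1 = 2
M = (n!/n^n) * (4/pi)^s * sqrt(|disc(K)|) = (2!/2^2) * (4/pi)^0 * sqrt(1132)
= 0.5 * 1.000000 * 33.645208
= 16.8226

16.8226


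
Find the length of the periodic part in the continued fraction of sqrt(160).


Run the CF algorithm for sqrt(160).
a_0 = floor(sqrt(160)) = 12; set m_0=0, q_0=1.
Recurrence: m' = q*a - m,  q' = (d - m'^2)/q,  a' = floor((a_0 + m')/q').
  step 1: m=12, q=16, a=1
  step 2: m=4, q=9, a=1
  step 3: m=5, q=15, a=1
  step 4: m=10, q=4, a=5
  step 5: m=10, q=15, a=1
  step 6: m=5, q=9, a=1
  step 7: m=4, q=16, a=1
  step 8: m=12, q=1, a=24
a_8 = 2*a_0 = 24, so the period closes here.
sqrt(160) = [12; 1, 1, 1, 5, 1, 1, 1, 24]
Period length = 8

8


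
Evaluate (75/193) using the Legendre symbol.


p = 193 is prime, so compute (75/193) with the reciprocity algorithm (Jacobi-symbol steps: pull out 2s via (2/n), flip via reciprocity, reduce):
  reciprocity: (75/193) -> +(193/75)
  reduce: (43/75)
  reciprocity: (43/75) -> -(75/43)
  reduce: (32/43)
  pull out 2: (2/43) = -1  (since 43 mod 8 = 3)
  pull out 2: (2/43) = -1  (since 43 mod 8 = 3)
  pull out 2: (2/43) = -1  (since 43 mod 8 = 3)
  pull out 2: (2/43) = -1  (since 43 mod 8 = 3)
  pull out 2: (2/43) = -1  (since 43 mod 8 = 3)
  (1/43) = 1
Product of signs = 1
(75/193) = 1

1


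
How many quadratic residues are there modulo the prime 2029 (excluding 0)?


For prime p, the number of non-zero quadratic residues is (p-1)/2.
= (2029-1)/2
= 1014

1014


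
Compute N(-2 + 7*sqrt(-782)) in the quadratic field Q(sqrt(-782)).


N(a + b*sqrt(d)) = a^2 - d*b^2
= (-2)^2 - (-782)*(7)^2
= 4 + 38318
= 38322

38322


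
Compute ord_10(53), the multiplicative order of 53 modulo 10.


We want ord_10(53), the smallest k >= 1 with 53^k = 1 mod 10.
n = 10 = 2 * 5, phi(10) = 4; the order divides phi(n).
Divisors of 4: 1, 2, 4
Repeated squaring mod 10: 53^1 = 3, 53^2 = 9, 53^4 = 1
Test divisors in increasing order:
  k=1: 53^1 = 3 mod 10
  k=2: 53^2 = 9 mod 10
  k=4: 53^4 = 1 mod 10  <- first divisor giving 1
Order = 4

4


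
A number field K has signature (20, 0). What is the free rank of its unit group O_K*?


By Dirichlet's unit theorem:
rank = r1 + r2 - 1
= 20 + 0 - 1
= 19

19


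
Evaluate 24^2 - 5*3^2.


x^2 - d*y^2
= 24^2 - 5*3^2
= 576 - 45
= 531

531


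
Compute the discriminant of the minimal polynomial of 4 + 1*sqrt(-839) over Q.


The element 4 + 1*sqrt(-839) has minimal polynomial:
x^2 - 8*x + 855
Discriminant = (-8)^2 - 4*(855)
= 64 - 3420
= -3356

-3356


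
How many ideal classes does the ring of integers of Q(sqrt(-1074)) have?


K = Q(sqrt(-1074)). d mod 4 = 2, so D = disc(K) = 4d = -4296
h(K) equals the number of primitive reduced positive-definite forms (a, b, c) = a*x^2 + b*x*y + c*y^2 with b^2 - 4ac = D,
where reduced means |b| <= a <= c, with b >= 0 whenever |b| = a or a = c, and primitive means gcd(a, b, c) = 1.
Reduced forces 3a^2 <= |D| = 4296, so 1 <= a <= 37; b must have the parity of D, and c = (b^2 - D)/(4a) must be an integer >= a.
Enumerate a = 1..37, b in [-a, a]:
  a=1: (1, 0, 1074)  [1]
  a=2: (2, 0, 537)  [1]
  a=3: (3, 0, 358)  [1]
  a=4: none
  a=5: (5, -2, 215), (5, 2, 215)  [2]
  a=6: (6, 0, 179)  [1]
  a=7: (7, -4, 154), (7, 4, 154)  [2]
  a=8..9: none
  a=10: (10, -8, 109), (10, 8, 109)  [2]
  a=11: (11, -4, 98), (11, 4, 98)  [2]
  a=12..13: none
  a=14: (14, -4, 77), (14, 4, 77)  [2]
  a=15: (15, -12, 74), (15, 12, 74)  [2]
  a=16..18: none
  a=19: (19, -6, 57), (19, 6, 57)  [2]
  a=20: none
  a=21: (21, -18, 55), (21, 18, 55)  [2]
  a=22: (22, -4, 49), (22, 4, 49)  [2]
  a=23..24: none
  a=25: (25, -2, 43), (25, 2, 43)  [2]
  a=26..28: none
  a=29: (29, -24, 42), (29, 24, 42)  [2]
  a=30: (30, -12, 37), (30, 12, 37)  [2]
  a=31..32: none
  a=33: (33, -18, 35), (33, 18, 35)  [2]
  a=34: none
  a=35: (35, -32, 38), (35, 32, 38)  [2]
  a=36..37: none
Total reduced forms: 1 + 1 + 1 + 2 + 1 + 2 + 2 + 2 + 2 + 2 + 2 + 2 + 2 + 2 + 2 + 2 + 2 + 2 = 32
h = 32

32


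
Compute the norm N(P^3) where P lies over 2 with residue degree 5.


N(P^a) = p^(a*f)
= 2^(3*5)
= 2^15
= 32768

32768


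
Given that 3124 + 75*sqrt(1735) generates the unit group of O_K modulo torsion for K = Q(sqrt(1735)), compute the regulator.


epsilon = 3124 + 75*sqrt(1735)
= 6247.9998
R = ln(6247.9998)
= 8.7400

8.7400


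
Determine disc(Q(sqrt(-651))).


For K = Q(sqrt(d)) with d squarefree: disc(K) = d if d = 1 mod 4, and disc(K) = 4d if d = 2 or 3 mod 4.
Here d = -651, and d mod 4 = 1.
d = 1 mod 4 (O_K = Z[(1+sqrt(d))/2]), so disc(K) = d = -651

-651


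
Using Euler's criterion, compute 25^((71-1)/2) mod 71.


p = 71 is prime and the exponent is (p-1)/2 = 35, so by Euler's criterion 25^35 = (25/71) = +1 or -1 mod 71.
Compute by square-and-multiply:
  35 = 32 + 2 + 1 (binary 100011)
  Repeated squaring mod 71: 25^1 = 25, 25^2 = 57, 25^4 = 54, 25^8 = 5, 25^16 = 25, 25^32 = 57
  25^35 = 25^32 * 25^2 * 25^1 = 57 * 57 * 25 mod 71
    57 * 57 = 3249 = 54 mod 71
    54 * 25 = 1350 = 1 mod 71
  25^35 = 1 mod 71
Result 1: 25 is a quadratic residue mod 71.
25^35 mod 71 = 1

1


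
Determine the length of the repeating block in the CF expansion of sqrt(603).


Run the CF algorithm for sqrt(603).
a_0 = floor(sqrt(603)) = 24; set m_0=0, q_0=1.
Recurrence: m' = q*a - m,  q' = (d - m'^2)/q,  a' = floor((a_0 + m')/q').
  step 1: m=24, q=27, a=1
  step 2: m=3, q=22, a=1
  step 3: m=19, q=11, a=3
  step 4: m=14, q=37, a=1
  step 5: m=23, q=2, a=23
  step 6: m=23, q=37, a=1
  step 7: m=14, q=11, a=3
  step 8: m=19, q=22, a=1
  step 9: m=3, q=27, a=1
  step 10: m=24, q=1, a=48
a_10 = 2*a_0 = 48, so the period closes here.
sqrt(603) = [24; 1, 1, 3, 1, 23, 1, 3, 1, 1, 48]
Period length = 10

10


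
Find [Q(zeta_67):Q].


The degree equals Euler's totient phi(67).
67 = 67
phi(67) = 66

66


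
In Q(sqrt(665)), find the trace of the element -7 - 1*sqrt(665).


Tr(a + b*sqrt(d)) = (a + b*sqrt(d)) + (a - b*sqrt(d)) = 2a
= 2 * (-7)
= -14

-14


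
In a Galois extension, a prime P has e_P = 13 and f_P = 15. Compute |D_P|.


|D_P| = e * f
= 13 * 15
= 195

195


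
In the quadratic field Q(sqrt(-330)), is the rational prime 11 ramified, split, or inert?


K = Q(sqrt(-330)). Since d mod 4 = 2, disc(K) = -1320.
Check p | disc: -1320 mod 11 = 0.
p divides disc, so p ramifies: (p) = P^2 with e=2, f=1, g=1.
Therefore p is ramified.

ramified


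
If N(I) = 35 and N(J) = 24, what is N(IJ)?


N(IJ) = N(I) * N(J)
= 35 * 24
= 840

840


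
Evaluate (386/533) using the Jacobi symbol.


Compute (386/533) via quadratic reciprocity:
  pull out 2: (2/533) = -1  (since 533 mod 8 = 5)
  reciprocity: (193/533) -> +(533/193)
  reduce: (147/193)
  reciprocity: (147/193) -> +(193/147)
  reduce: (46/147)
  pull out 2: (2/147) = -1  (since 147 mod 8 = 3)
  reciprocity: (23/147) -> -(147/23)
  reduce: (9/23)
  reciprocity: (9/23) -> +(23/9)
  reduce: (5/9)
  reciprocity: (5/9) -> +(9/5)
  reduce: (4/5)
  pull out 2: (2/5) = -1  (since 5 mod 8 = 5)
  pull out 2: (2/5) = -1  (since 5 mod 8 = 5)
  (1/5) = 1
Product of signs = -1

-1


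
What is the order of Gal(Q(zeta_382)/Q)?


|Gal(Q(zeta_382)/Q)| = phi(382)
= 190

190


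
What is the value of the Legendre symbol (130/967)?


p = 967 is prime, so compute (130/967) with the reciprocity algorithm (Jacobi-symbol steps: pull out 2s via (2/n), flip via reciprocity, reduce):
  pull out 2: (2/967) = +1  (since 967 mod 8 = 7)
  reciprocity: (65/967) -> +(967/65)
  reduce: (57/65)
  reciprocity: (57/65) -> +(65/57)
  reduce: (8/57)
  pull out 2: (2/57) = +1  (since 57 mod 8 = 1)
  pull out 2: (2/57) = +1  (since 57 mod 8 = 1)
  pull out 2: (2/57) = +1  (since 57 mod 8 = 1)
  (1/57) = 1
Product of signs = 1
(130/967) = 1

1


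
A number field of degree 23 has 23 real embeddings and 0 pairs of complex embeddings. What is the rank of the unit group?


By Dirichlet's unit theorem:
rank = r1 + r2 - 1
= 23 + 0 - 1
= 22

22


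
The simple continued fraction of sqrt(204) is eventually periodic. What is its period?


Run the CF algorithm for sqrt(204).
a_0 = floor(sqrt(204)) = 14; set m_0=0, q_0=1.
Recurrence: m' = q*a - m,  q' = (d - m'^2)/q,  a' = floor((a_0 + m')/q').
  step 1: m=14, q=8, a=3
  step 2: m=10, q=13, a=1
  step 3: m=3, q=15, a=1
  step 4: m=12, q=4, a=6
  step 5: m=12, q=15, a=1
  step 6: m=3, q=13, a=1
  step 7: m=10, q=8, a=3
  step 8: m=14, q=1, a=28
a_8 = 2*a_0 = 28, so the period closes here.
sqrt(204) = [14; 3, 1, 1, 6, 1, 1, 3, 28]
Period length = 8

8


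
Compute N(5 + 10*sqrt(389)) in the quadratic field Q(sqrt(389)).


N(a + b*sqrt(d)) = a^2 - d*b^2
= (5)^2 - (389)*(10)^2
= 25 - 38900
= -38875

-38875


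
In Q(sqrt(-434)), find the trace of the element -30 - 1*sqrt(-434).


Tr(a + b*sqrt(d)) = (a + b*sqrt(d)) + (a - b*sqrt(d)) = 2a
= 2 * (-30)
= -60

-60


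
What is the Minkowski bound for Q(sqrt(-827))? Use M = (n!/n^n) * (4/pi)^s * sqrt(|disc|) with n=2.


d = -827, d mod 4 = 1, so disc(K) = d = -827; |disc(K)| = 827
Imaginary quadratic field, so n = 2, s = r2 = 1, r1 = 0
M = (n!/n^n) * (4/pi)^s * sqrt(|disc(K)|) = (2!/2^2) * (4/pi)^1 * sqrt(827)
= 0.5 * 1.273240 * 28.757608
= 18.3077

18.3077


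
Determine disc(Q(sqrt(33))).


For K = Q(sqrt(d)) with d squarefree: disc(K) = d if d = 1 mod 4, and disc(K) = 4d if d = 2 or 3 mod 4.
Here d = 33, and d mod 4 = 1.
d = 1 mod 4 (O_K = Z[(1+sqrt(d))/2]), so disc(K) = d = 33

33


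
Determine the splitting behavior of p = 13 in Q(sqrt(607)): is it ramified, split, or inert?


K = Q(sqrt(607)). Since d mod 4 = 3, disc(K) = 2428.
Check p | disc: 2428 mod 13 = 10.
p does not divide disc. Compute Legendre symbol (d/p):
9^((13-1)/2) mod 13 = 1
(d/p) = 1, so p splits: (p) = P*P' with e=1, f=1, g=2.
Therefore p is split.

split


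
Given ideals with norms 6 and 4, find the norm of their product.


N(IJ) = N(I) * N(J)
= 6 * 4
= 24

24


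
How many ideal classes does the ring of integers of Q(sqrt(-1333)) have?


K = Q(sqrt(-1333)). d mod 4 = 3, so D = disc(K) = 4d = -5332
h(K) equals the number of primitive reduced positive-definite forms (a, b, c) = a*x^2 + b*x*y + c*y^2 with b^2 - 4ac = D,
where reduced means |b| <= a <= c, with b >= 0 whenever |b| = a or a = c, and primitive means gcd(a, b, c) = 1.
Reduced forces 3a^2 <= |D| = 5332, so 1 <= a <= 42; b must have the parity of D, and c = (b^2 - D)/(4a) must be an integer >= a.
Enumerate a = 1..42, b in [-a, a]:
  a=1: (1, 0, 1333)  [1]
  a=2: (2, 2, 667)  [1]
  a=3..6: none
  a=7: (7, -4, 191), (7, 4, 191)  [2]
  a=8..10: none
  a=11: (11, -6, 122), (11, 6, 122)  [2]
  a=12..13: none
  a=14: (14, -10, 97), (14, 10, 97)  [2]
  a=15..18: none
  a=19: (19, -8, 71), (19, 8, 71)  [2]
  a=20..21: none
  a=22: (22, -6, 61), (22, 6, 61)  [2]
  a=23: (23, -2, 58), (23, 2, 58)  [2]
  a=24..28: none
  a=29: (29, -2, 46), (29, 2, 46)  [2]
  a=30: none
  a=31: (31, 0, 43)  [1]
  a=32..36: none
  a=37: (37, 12, 37)  [1]
  a=38: (38, -30, 41), (38, 30, 41)  [2]
  a=39..42: none
Total reduced forms: 1 + 1 + 2 + 2 + 2 + 2 + 2 + 2 + 2 + 1 + 1 + 2 = 20
h = 20

20


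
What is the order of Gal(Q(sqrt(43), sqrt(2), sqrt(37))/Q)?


The 3 square roots of distinct primes are multiplicatively independent over Q,
so [K:Q] = 2^3 and Gal(K/Q) is isomorphic to (Z/2Z)^3.
|Gal| = 2^3 = 8

8


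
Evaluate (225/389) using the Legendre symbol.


p = 389 is prime, so compute (225/389) with the reciprocity algorithm (Jacobi-symbol steps: pull out 2s via (2/n), flip via reciprocity, reduce):
  reciprocity: (225/389) -> +(389/225)
  reduce: (164/225)
  pull out 2: (2/225) = +1  (since 225 mod 8 = 1)
  pull out 2: (2/225) = +1  (since 225 mod 8 = 1)
  reciprocity: (41/225) -> +(225/41)
  reduce: (20/41)
  pull out 2: (2/41) = +1  (since 41 mod 8 = 1)
  pull out 2: (2/41) = +1  (since 41 mod 8 = 1)
  reciprocity: (5/41) -> +(41/5)
  reduce: (1/5)
  (1/5) = 1
Product of signs = 1
(225/389) = 1

1


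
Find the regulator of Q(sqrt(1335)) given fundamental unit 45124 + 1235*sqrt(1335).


epsilon = 45124 + 1235*sqrt(1335)
= 90248.0000
R = ln(90248.0000)
= 11.4103

11.4103


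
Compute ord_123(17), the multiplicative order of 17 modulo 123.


We want ord_123(17), the smallest k >= 1 with 17^k = 1 mod 123.
n = 123 = 3 * 41, phi(123) = 80; the order divides phi(n).
Divisors of 80: 1, 2, 4, 5, 8, 10, 16, 20, 40, 80
Repeated squaring mod 123: 17^1 = 17, 17^2 = 43, 17^4 = 4, 17^8 = 16, 17^16 = 10, 17^32 = 100, 17^64 = 37
Test divisors in increasing order:
  k=1: 17^1 = 17 mod 123
  k=2: 17^2 = 43 mod 123
  k=4: 17^4 = 4 mod 123
  k=5: 17^5 = 4 * 17 = 68 mod 123
  k=8: 17^8 = 16 mod 123
  k=10: 17^10 = 16 * 43 = 73 mod 123
  k=16: 17^16 = 10 mod 123
  k=20: 17^20 = 10 * 4 = 40 mod 123
  k=40: 17^40 = 100 * 16 = 1 mod 123  <- first divisor giving 1
Order = 40

40


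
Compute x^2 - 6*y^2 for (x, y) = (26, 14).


x^2 - d*y^2
= 26^2 - 6*14^2
= 676 - 1176
= -500

-500


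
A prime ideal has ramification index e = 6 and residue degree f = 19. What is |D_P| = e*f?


|D_P| = e * f
= 6 * 19
= 114

114


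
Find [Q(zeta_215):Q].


The degree equals Euler's totient phi(215).
215 = 5 * 43
phi(215) = 168

168


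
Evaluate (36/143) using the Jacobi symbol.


Compute (36/143) via quadratic reciprocity:
  pull out 2: (2/143) = +1  (since 143 mod 8 = 7)
  pull out 2: (2/143) = +1  (since 143 mod 8 = 7)
  reciprocity: (9/143) -> +(143/9)
  reduce: (8/9)
  pull out 2: (2/9) = +1  (since 9 mod 8 = 1)
  pull out 2: (2/9) = +1  (since 9 mod 8 = 1)
  pull out 2: (2/9) = +1  (since 9 mod 8 = 1)
  (1/9) = 1
Product of signs = 1

1


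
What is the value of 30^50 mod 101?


p = 101 is prime and the exponent is (p-1)/2 = 50, so by Euler's criterion 30^50 = (30/101) = +1 or -1 mod 101.
Compute by square-and-multiply:
  50 = 32 + 16 + 2 (binary 110010)
  Repeated squaring mod 101: 30^1 = 30, 30^2 = 92, 30^4 = 81, 30^8 = 97, 30^16 = 16, 30^32 = 54
  30^50 = 30^32 * 30^16 * 30^2 = 54 * 16 * 92 mod 101
    54 * 16 = 864 = 56 mod 101
    56 * 92 = 5152 = 1 mod 101
  30^50 = 1 mod 101
Result 1: 30 is a quadratic residue mod 101.
30^50 mod 101 = 1

1


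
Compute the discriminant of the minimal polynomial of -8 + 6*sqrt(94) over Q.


The element -8 + 6*sqrt(94) has minimal polynomial:
x^2 + 16*x - 3320
Discriminant = (16)^2 - 4*(-3320)
= 256 + 13280
= 13536

13536


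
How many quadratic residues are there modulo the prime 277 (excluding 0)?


For prime p, the number of non-zero quadratic residues is (p-1)/2.
= (277-1)/2
= 138

138


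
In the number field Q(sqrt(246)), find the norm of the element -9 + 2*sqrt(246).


N(a + b*sqrt(d)) = a^2 - d*b^2
= (-9)^2 - (246)*(2)^2
= 81 - 984
= -903

-903


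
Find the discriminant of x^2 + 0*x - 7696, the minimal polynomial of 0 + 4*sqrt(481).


The element 0 + 4*sqrt(481) has minimal polynomial:
x^2 + 0*x - 7696
Discriminant = (0)^2 - 4*(-7696)
= 0 + 30784
= 30784

30784


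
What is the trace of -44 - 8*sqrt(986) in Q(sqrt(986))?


Tr(a + b*sqrt(d)) = (a + b*sqrt(d)) + (a - b*sqrt(d)) = 2a
= 2 * (-44)
= -88

-88


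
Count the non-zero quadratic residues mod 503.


For prime p, the number of non-zero quadratic residues is (p-1)/2.
= (503-1)/2
= 251

251


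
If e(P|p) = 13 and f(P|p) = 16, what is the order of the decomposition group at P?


|D_P| = e * f
= 13 * 16
= 208

208


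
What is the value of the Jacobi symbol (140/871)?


Compute (140/871) via quadratic reciprocity:
  pull out 2: (2/871) = +1  (since 871 mod 8 = 7)
  pull out 2: (2/871) = +1  (since 871 mod 8 = 7)
  reciprocity: (35/871) -> -(871/35)
  reduce: (31/35)
  reciprocity: (31/35) -> -(35/31)
  reduce: (4/31)
  pull out 2: (2/31) = +1  (since 31 mod 8 = 7)
  pull out 2: (2/31) = +1  (since 31 mod 8 = 7)
  (1/31) = 1
Product of signs = 1

1


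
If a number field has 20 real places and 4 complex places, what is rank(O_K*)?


By Dirichlet's unit theorem:
rank = r1 + r2 - 1
= 20 + 4 - 1
= 23

23


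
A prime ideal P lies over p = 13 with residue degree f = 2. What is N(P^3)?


N(P^a) = p^(a*f)
= 13^(3*2)
= 13^6
= 4826809

4826809


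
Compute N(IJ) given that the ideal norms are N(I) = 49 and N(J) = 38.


N(IJ) = N(I) * N(J)
= 49 * 38
= 1862

1862


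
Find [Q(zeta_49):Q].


The degree equals Euler's totient phi(49).
49 = 7^2
phi(49) = 42

42


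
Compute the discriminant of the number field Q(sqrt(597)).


For K = Q(sqrt(d)) with d squarefree: disc(K) = d if d = 1 mod 4, and disc(K) = 4d if d = 2 or 3 mod 4.
Here d = 597, and d mod 4 = 1.
d = 1 mod 4 (O_K = Z[(1+sqrt(d))/2]), so disc(K) = d = 597

597


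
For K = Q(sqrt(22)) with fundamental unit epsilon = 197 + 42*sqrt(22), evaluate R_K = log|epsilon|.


epsilon = 197 + 42*sqrt(22)
= 393.9975
R = ln(393.9975)
= 5.9763

5.9763


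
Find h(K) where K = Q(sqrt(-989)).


K = Q(sqrt(-989)). d mod 4 = 3, so D = disc(K) = 4d = -3956
h(K) equals the number of primitive reduced positive-definite forms (a, b, c) = a*x^2 + b*x*y + c*y^2 with b^2 - 4ac = D,
where reduced means |b| <= a <= c, with b >= 0 whenever |b| = a or a = c, and primitive means gcd(a, b, c) = 1.
Reduced forces 3a^2 <= |D| = 3956, so 1 <= a <= 36; b must have the parity of D, and c = (b^2 - D)/(4a) must be an integer >= a.
Enumerate a = 1..36, b in [-a, a]:
  a=1: (1, 0, 989)  [1]
  a=2: (2, 2, 495)  [1]
  a=3: (3, -2, 330), (3, 2, 330)  [2]
  a=4: none
  a=5: (5, -2, 198), (5, 2, 198)  [2]
  a=6: (6, -2, 165), (6, 2, 165)  [2]
  a=7..8: none
  a=9: (9, -2, 110), (9, 2, 110)  [2]
  a=10: (10, -2, 99), (10, 2, 99)  [2]
  a=11: (11, -2, 90), (11, 2, 90)  [2]
  a=12: none
  a=13: (13, -10, 78), (13, 10, 78)  [2]
  a=14: none
  a=15: (15, -8, 67), (15, -2, 66), (15, 2, 66), (15, 8, 67)  [4]
  a=16..17: none
  a=18: (18, -2, 55), (18, 2, 55)  [2]
  a=19..21: none
  a=22: (22, -2, 45), (22, 2, 45)  [2]
  a=23: (23, 0, 43)  [1]
  a=24: none
  a=25: (25, -12, 41), (25, 12, 41)  [2]
  a=26: (26, -10, 39), (26, 10, 39)  [2]
  a=27: (27, -16, 39), (27, 16, 39)  [2]
  a=28..29: none
  a=30: (30, -22, 37), (30, -2, 33), (30, 2, 33), (30, 22, 37)  [4]
  a=31..32: none
  a=33: (33, 20, 33)  [1]
  a=34..36: none
Total reduced forms: 1 + 1 + 2 + 2 + 2 + 2 + 2 + 2 + 2 + 4 + 2 + 2 + 1 + 2 + 2 + 2 + 4 + 1 = 36
h = 36

36


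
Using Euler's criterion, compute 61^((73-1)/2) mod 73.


p = 73 is prime and the exponent is (p-1)/2 = 36, so by Euler's criterion 61^36 = (61/73) = +1 or -1 mod 73.
Compute by square-and-multiply:
  36 = 32 + 4 (binary 100100)
  Repeated squaring mod 73: 61^1 = 61, 61^2 = 71, 61^4 = 4, 61^8 = 16, 61^16 = 37, 61^32 = 55
  61^36 = 61^32 * 61^4 = 55 * 4 mod 73
    55 * 4 = 220 = 1 mod 73
  61^36 = 1 mod 73
Result 1: 61 is a quadratic residue mod 73.
61^36 mod 73 = 1

1


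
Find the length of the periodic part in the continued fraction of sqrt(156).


Run the CF algorithm for sqrt(156).
a_0 = floor(sqrt(156)) = 12; set m_0=0, q_0=1.
Recurrence: m' = q*a - m,  q' = (d - m'^2)/q,  a' = floor((a_0 + m')/q').
  step 1: m=12, q=12, a=2
  step 2: m=12, q=1, a=24
a_2 = 2*a_0 = 24, so the period closes here.
sqrt(156) = [12; 2, 24]
Period length = 2

2


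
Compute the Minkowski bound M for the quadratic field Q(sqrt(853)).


d = 853, d mod 4 = 1, so disc(K) = d = 853; |disc(K)| = 853
Real quadratic field, so n = 2, s = r2 = 0, r1 = 2
M = (n!/n^n) * (4/pi)^s * sqrt(|disc(K)|) = (2!/2^2) * (4/pi)^0 * sqrt(853)
= 0.5 * 1.000000 * 29.206164
= 14.6031

14.6031


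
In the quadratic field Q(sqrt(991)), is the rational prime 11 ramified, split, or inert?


K = Q(sqrt(991)). Since d mod 4 = 3, disc(K) = 3964.
Check p | disc: 3964 mod 11 = 4.
p does not divide disc. Compute Legendre symbol (d/p):
1^((11-1)/2) mod 11 = 1
(d/p) = 1, so p splits: (p) = P*P' with e=1, f=1, g=2.
Therefore p is split.

split


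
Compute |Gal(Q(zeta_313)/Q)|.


|Gal(Q(zeta_313)/Q)| = phi(313)
= 312

312


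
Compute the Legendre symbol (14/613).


p = 613 is prime, so compute (14/613) with the reciprocity algorithm (Jacobi-symbol steps: pull out 2s via (2/n), flip via reciprocity, reduce):
  pull out 2: (2/613) = -1  (since 613 mod 8 = 5)
  reciprocity: (7/613) -> +(613/7)
  reduce: (4/7)
  pull out 2: (2/7) = +1  (since 7 mod 8 = 7)
  pull out 2: (2/7) = +1  (since 7 mod 8 = 7)
  (1/7) = 1
Product of signs = -1
(14/613) = -1

-1


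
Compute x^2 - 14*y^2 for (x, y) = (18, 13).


x^2 - d*y^2
= 18^2 - 14*13^2
= 324 - 2366
= -2042

-2042


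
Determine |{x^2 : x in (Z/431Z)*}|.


For prime p, the number of non-zero quadratic residues is (p-1)/2.
= (431-1)/2
= 215

215


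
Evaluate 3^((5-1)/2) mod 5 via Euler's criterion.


p = 5 is prime and the exponent is (p-1)/2 = 2, so by Euler's criterion 3^2 = (3/5) = +1 or -1 mod 5.
Compute by square-and-multiply:
  2 = 2 (binary 10)
  Repeated squaring mod 5: 3^1 = 3, 3^2 = 4
  3^2 = 4 mod 5
Result 4 = p - 1 = -1 mod 5: 3 is a quadratic non-residue mod 5. As a residue in [0, p-1] the value is 4.
3^2 mod 5 = 4

4


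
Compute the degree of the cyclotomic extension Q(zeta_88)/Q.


The degree equals Euler's totient phi(88).
88 = 2^3 * 11
phi(88) = 40

40


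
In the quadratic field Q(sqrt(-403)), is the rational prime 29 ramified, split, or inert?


K = Q(sqrt(-403)). Since d mod 4 = 1, disc(K) = -403.
Check p | disc: -403 mod 29 = 3.
p does not divide disc. Compute Legendre symbol (d/p):
3^((29-1)/2) mod 29 = -1
(d/p) = -1, so p is inert: (p) stays prime with e=1, f=2, g=1.
Therefore p is inert.

inert


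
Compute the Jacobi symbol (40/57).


Compute (40/57) via quadratic reciprocity:
  pull out 2: (2/57) = +1  (since 57 mod 8 = 1)
  pull out 2: (2/57) = +1  (since 57 mod 8 = 1)
  pull out 2: (2/57) = +1  (since 57 mod 8 = 1)
  reciprocity: (5/57) -> +(57/5)
  reduce: (2/5)
  pull out 2: (2/5) = -1  (since 5 mod 8 = 5)
  (1/5) = 1
Product of signs = -1

-1


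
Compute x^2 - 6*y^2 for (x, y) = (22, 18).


x^2 - d*y^2
= 22^2 - 6*18^2
= 484 - 1944
= -1460

-1460


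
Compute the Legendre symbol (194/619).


p = 619 is prime, so compute (194/619) with the reciprocity algorithm (Jacobi-symbol steps: pull out 2s via (2/n), flip via reciprocity, reduce):
  pull out 2: (2/619) = -1  (since 619 mod 8 = 3)
  reciprocity: (97/619) -> +(619/97)
  reduce: (37/97)
  reciprocity: (37/97) -> +(97/37)
  reduce: (23/37)
  reciprocity: (23/37) -> +(37/23)
  reduce: (14/23)
  pull out 2: (2/23) = +1  (since 23 mod 8 = 7)
  reciprocity: (7/23) -> -(23/7)
  reduce: (2/7)
  pull out 2: (2/7) = +1  (since 7 mod 8 = 7)
  (1/7) = 1
Product of signs = 1
(194/619) = 1

1


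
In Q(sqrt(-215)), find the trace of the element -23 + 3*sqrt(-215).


Tr(a + b*sqrt(d)) = (a + b*sqrt(d)) + (a - b*sqrt(d)) = 2a
= 2 * (-23)
= -46

-46


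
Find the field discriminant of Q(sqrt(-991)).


For K = Q(sqrt(d)) with d squarefree: disc(K) = d if d = 1 mod 4, and disc(K) = 4d if d = 2 or 3 mod 4.
Here d = -991, and d mod 4 = 1.
d = 1 mod 4 (O_K = Z[(1+sqrt(d))/2]), so disc(K) = d = -991

-991
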